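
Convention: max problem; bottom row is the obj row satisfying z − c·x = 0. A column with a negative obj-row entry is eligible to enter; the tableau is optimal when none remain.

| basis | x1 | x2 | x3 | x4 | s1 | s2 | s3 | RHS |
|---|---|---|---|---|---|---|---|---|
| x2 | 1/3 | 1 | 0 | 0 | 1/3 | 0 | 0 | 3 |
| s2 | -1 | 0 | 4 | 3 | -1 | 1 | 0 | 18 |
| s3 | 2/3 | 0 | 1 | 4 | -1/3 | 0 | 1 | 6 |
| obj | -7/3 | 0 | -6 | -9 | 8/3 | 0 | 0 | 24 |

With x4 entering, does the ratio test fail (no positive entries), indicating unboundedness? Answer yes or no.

no

Column x4 has positive entries in row(s) 2, 3, so the ratio test bounds it — not unbounded.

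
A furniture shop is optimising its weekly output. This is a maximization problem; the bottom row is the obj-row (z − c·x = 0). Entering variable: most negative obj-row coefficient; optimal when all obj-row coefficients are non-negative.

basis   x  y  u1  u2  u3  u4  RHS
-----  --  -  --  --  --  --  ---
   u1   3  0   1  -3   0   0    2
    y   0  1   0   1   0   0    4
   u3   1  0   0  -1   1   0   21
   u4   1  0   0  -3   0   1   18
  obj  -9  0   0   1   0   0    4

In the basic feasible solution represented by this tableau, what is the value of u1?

u1 is basic (row 1); its value is the RHS of that row, 2.

2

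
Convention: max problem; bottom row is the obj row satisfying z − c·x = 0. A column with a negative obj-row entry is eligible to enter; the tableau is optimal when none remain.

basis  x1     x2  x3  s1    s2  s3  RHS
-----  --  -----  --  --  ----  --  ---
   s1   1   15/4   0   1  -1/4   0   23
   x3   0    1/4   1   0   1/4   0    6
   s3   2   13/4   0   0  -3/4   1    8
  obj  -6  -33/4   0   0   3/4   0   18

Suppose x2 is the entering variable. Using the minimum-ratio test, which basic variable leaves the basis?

Column x2 entries and ratios — s1: 23/(15/4) = 92/15; x3: 6/(1/4) = 24; s3: 8/(13/4) = 32/13.
Smallest ratio is 32/13 in the row of s3, so s3 leaves.

s3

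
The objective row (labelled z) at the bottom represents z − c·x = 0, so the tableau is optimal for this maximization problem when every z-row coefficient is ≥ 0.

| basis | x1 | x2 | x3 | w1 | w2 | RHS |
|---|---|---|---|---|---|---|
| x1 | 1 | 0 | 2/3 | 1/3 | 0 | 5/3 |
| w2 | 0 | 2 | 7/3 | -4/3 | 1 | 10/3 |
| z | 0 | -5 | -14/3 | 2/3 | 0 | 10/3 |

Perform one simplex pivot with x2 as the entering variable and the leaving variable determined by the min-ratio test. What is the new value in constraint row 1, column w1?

Ratio test on column x2 — row 1: entry 0 ≤ 0; row 2: (10/3)/2 = 5/3. Minimum is 5/3 at row 2 (w2 leaves); pivot element 2.
Divide row 2 by 2; eliminate column x2 from the other rows.
Row 1 update in column w1: 1/3 − 0·(-2/3) = 1/3.

1/3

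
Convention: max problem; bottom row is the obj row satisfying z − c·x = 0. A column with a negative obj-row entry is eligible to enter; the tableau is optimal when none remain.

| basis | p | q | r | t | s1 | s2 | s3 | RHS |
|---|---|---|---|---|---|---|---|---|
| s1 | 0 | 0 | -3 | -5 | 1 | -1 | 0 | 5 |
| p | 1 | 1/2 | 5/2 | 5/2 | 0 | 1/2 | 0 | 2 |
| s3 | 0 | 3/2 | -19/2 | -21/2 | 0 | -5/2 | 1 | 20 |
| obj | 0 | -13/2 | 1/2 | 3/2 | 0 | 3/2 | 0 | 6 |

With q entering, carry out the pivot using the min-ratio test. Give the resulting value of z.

32

Ratio test on column q — row 1: entry 0 ≤ 0; row 2: 2/(1/2) = 4; row 3: 20/(3/2) = 40/3. Minimum is 4 at row 2 (p leaves); pivot element 1/2.
Pivot on row 2; the obj-row RHS becomes 6 − (-13/2)·4 = 32.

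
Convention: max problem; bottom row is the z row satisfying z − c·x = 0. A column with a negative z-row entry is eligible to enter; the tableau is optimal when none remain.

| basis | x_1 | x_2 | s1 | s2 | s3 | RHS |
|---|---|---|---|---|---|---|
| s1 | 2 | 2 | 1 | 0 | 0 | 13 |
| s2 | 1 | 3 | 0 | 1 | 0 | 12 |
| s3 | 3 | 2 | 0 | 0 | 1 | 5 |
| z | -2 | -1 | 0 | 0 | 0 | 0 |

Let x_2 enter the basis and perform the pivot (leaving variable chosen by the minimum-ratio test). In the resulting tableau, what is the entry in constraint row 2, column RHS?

Ratio test on column x_2 — row 1: 13/2 = 13/2; row 2: 12/3 = 4; row 3: 5/2 = 5/2. Minimum is 5/2 at row 3 (s3 leaves); pivot element 2.
Divide row 3 by 2; eliminate column x_2 from the other rows.
Row 2 update in column RHS: 12 − 3·(5/2) = 9/2.

9/2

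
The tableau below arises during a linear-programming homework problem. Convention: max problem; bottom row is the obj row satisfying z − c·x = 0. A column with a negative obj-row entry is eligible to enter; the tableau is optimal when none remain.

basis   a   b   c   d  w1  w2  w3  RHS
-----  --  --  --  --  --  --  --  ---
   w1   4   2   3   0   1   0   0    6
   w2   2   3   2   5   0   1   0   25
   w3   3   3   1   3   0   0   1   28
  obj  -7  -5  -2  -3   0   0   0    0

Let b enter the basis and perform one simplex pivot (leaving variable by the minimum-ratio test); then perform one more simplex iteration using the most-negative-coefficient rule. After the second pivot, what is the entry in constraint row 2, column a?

Ratio test on column b — row 1: 6/2 = 3; row 2: 25/3 = 25/3; row 3: 28/3 = 28/3. Minimum is 3 at row 1 (w1 leaves); pivot element 2.
Divide row 1 by 2; eliminate column b from the other rows.
Second iteration: most negative obj-row entry is -3 in column d, so d enters.
Ratio test on column d — row 1: entry 0 ≤ 0; row 2: 16/5 = 16/5; row 3: 19/3 = 19/3. Minimum is 16/5 at row 2 (w2 leaves); pivot element 5.
Divide row 2 by 5; eliminate column d from the other rows.
After both pivots, the entry at constraint row 2, column a is -4/5.

-4/5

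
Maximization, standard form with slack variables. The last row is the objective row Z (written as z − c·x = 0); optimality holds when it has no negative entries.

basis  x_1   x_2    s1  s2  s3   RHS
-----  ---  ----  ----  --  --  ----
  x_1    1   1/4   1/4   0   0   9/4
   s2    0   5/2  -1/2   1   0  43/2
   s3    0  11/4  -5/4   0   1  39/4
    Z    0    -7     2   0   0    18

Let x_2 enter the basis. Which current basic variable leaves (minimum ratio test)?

s3

Column x_2 entries and ratios — x_1: (9/4)/(1/4) = 9; s2: (43/2)/(5/2) = 43/5; s3: (39/4)/(11/4) = 39/11.
Smallest ratio is 39/11 in the row of s3, so s3 leaves.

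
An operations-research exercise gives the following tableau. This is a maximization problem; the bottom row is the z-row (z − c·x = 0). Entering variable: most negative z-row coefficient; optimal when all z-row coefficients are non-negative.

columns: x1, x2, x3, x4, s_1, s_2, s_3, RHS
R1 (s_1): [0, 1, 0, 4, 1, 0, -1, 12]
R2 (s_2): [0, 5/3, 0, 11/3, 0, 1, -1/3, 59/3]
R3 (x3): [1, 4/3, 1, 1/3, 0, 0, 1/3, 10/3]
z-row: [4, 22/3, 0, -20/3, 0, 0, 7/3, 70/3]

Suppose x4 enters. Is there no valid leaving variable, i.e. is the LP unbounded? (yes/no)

no

Column x4 has positive entries in row(s) 1, 2, 3, so the ratio test bounds it — not unbounded.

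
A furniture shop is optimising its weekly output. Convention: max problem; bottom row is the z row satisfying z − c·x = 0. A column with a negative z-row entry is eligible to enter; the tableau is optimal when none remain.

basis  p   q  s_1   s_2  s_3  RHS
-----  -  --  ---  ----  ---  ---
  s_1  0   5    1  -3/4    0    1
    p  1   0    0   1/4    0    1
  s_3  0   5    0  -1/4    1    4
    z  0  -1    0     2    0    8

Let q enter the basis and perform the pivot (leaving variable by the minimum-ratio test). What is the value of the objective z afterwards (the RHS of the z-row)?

41/5

Ratio test on column q — row 1: 1/5 = 1/5; row 2: entry 0 ≤ 0; row 3: 4/5 = 4/5. Minimum is 1/5 at row 1 (s_1 leaves); pivot element 5.
Pivot on row 1; the z-row RHS becomes 8 − (-1)·(1/5) = 41/5.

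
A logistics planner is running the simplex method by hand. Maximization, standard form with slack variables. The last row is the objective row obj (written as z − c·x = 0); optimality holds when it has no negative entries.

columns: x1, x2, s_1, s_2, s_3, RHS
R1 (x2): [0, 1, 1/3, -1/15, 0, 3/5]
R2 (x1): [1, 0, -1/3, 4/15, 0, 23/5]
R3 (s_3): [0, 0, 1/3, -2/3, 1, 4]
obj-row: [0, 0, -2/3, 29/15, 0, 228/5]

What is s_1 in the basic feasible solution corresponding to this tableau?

0

s_1 is not in the basis, so in the current basic feasible solution s_1 = 0.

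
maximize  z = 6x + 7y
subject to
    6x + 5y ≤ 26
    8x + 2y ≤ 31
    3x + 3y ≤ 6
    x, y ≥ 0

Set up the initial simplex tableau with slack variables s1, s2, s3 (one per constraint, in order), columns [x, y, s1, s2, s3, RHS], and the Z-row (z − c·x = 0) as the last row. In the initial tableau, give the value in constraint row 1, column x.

Constraint 1 has coefficient 6 on x.

6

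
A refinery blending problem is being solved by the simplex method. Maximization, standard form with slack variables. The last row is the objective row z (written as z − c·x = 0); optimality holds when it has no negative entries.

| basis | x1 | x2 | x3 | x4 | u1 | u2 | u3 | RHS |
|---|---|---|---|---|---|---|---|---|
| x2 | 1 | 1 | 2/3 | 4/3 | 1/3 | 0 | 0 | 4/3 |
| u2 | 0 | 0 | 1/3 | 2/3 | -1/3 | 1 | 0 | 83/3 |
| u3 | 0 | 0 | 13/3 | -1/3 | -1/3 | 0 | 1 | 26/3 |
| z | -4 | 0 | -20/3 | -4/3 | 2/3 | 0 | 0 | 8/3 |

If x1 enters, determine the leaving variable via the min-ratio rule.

x2

Column x1 entries and ratios — x2: (4/3)/1 = 4/3; u2: 0 ≤ 0, skip; u3: 0 ≤ 0, skip.
Smallest ratio is 4/3 in the row of x2, so x2 leaves.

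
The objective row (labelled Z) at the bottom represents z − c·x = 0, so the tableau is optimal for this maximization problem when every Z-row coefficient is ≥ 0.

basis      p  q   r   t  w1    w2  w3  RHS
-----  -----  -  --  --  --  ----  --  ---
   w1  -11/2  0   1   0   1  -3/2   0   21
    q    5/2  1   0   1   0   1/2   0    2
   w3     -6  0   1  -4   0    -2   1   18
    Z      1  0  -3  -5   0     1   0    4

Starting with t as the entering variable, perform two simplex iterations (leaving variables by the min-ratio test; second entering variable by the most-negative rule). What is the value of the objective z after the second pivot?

Ratio test on column t — row 1: entry 0 ≤ 0; row 2: 2/1 = 2; row 3: entry -4 ≤ 0. Minimum is 2 at row 2 (q leaves); pivot element 1.
Pivot on row 2; the Z-row RHS becomes 4 − (-5)·2 = 14.
Next entering variable (most negative Z-row entry -3): r.
Ratio test on column r — row 1: 21/1 = 21; row 2: entry 0 ≤ 0; row 3: 26/1 = 26. Minimum is 21 at row 1 (w1 leaves); pivot element 1.
After the second pivot the Z-row RHS is 14 − (-3)·21 = 77.

77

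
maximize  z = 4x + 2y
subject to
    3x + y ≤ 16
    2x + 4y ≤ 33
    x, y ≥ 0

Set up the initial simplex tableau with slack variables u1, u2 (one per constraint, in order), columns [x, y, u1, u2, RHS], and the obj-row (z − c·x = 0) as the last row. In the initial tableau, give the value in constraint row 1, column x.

3

Constraint 1 has coefficient 3 on x.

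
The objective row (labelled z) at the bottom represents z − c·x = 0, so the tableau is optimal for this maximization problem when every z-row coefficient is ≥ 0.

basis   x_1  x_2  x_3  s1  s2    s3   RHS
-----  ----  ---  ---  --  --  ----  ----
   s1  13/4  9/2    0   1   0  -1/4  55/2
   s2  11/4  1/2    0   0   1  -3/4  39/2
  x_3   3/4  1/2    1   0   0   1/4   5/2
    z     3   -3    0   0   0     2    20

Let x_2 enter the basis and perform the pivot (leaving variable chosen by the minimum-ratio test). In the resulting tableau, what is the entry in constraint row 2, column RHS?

17

Ratio test on column x_2 — row 1: (55/2)/(9/2) = 55/9; row 2: (39/2)/(1/2) = 39; row 3: (5/2)/(1/2) = 5. Minimum is 5 at row 3 (x_3 leaves); pivot element 1/2.
Divide row 3 by 1/2; eliminate column x_2 from the other rows.
Row 2 update in column RHS: 39/2 − (1/2)·5 = 17.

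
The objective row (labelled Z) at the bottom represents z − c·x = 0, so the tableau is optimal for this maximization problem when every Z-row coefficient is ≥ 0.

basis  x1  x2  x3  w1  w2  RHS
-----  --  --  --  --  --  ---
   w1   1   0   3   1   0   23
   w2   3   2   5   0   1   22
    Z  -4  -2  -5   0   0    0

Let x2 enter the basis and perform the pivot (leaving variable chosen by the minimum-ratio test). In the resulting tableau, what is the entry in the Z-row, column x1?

-1

Ratio test on column x2 — row 1: entry 0 ≤ 0; row 2: 22/2 = 11. Minimum is 11 at row 2 (w2 leaves); pivot element 2.
Divide row 2 by 2; eliminate column x2 from the other rows.
Z-row update in column x1: -4 − (-2)·(3/2) = -1.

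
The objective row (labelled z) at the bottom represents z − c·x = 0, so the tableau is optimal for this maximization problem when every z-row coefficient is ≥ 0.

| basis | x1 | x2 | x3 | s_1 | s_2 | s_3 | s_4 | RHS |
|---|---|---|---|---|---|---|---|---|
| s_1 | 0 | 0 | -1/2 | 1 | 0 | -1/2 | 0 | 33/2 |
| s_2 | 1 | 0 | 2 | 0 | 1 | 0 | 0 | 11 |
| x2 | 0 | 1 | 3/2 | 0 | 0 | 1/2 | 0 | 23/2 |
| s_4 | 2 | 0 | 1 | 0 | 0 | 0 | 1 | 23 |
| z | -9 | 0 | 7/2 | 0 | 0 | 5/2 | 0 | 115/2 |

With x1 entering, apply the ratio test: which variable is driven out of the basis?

Column x1 entries and ratios — s_1: 0 ≤ 0, skip; s_2: 11/1 = 11; x2: 0 ≤ 0, skip; s_4: 23/2 = 23/2.
Smallest ratio is 11 in the row of s_2, so s_2 leaves.

s_2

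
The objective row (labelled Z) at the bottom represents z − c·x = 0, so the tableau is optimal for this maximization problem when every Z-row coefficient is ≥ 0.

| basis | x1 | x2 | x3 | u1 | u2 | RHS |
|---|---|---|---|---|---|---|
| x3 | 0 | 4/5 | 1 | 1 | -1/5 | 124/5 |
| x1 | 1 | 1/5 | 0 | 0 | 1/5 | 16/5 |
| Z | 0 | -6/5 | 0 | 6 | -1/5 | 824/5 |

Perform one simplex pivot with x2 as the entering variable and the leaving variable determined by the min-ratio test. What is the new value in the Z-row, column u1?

Ratio test on column x2 — row 1: (124/5)/(4/5) = 31; row 2: (16/5)/(1/5) = 16. Minimum is 16 at row 2 (x1 leaves); pivot element 1/5.
Divide row 2 by 1/5; eliminate column x2 from the other rows.
Z-row update in column u1: 6 − (-6/5)·0 = 6.

6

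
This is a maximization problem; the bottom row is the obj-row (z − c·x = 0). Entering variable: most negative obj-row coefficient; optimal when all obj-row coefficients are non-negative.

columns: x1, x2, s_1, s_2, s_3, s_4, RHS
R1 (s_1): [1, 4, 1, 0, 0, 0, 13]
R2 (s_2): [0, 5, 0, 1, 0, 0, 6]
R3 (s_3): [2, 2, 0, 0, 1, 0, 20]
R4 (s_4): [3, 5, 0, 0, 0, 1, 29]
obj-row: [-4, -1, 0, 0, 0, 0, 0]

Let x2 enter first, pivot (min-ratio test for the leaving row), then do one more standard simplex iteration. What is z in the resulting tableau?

478/15

Ratio test on column x2 — row 1: 13/4 = 13/4; row 2: 6/5 = 6/5; row 3: 20/2 = 10; row 4: 29/5 = 29/5. Minimum is 6/5 at row 2 (s_2 leaves); pivot element 5.
Pivot on row 2; the obj-row RHS becomes 0 − (-1)·(6/5) = 6/5.
Next entering variable (most negative obj-row entry -4): x1.
Ratio test on column x1 — row 1: (41/5)/1 = 41/5; row 2: entry 0 ≤ 0; row 3: (88/5)/2 = 44/5; row 4: 23/3 = 23/3. Minimum is 23/3 at row 4 (s_4 leaves); pivot element 3.
After the second pivot the obj-row RHS is 6/5 − (-4)·(23/3) = 478/15.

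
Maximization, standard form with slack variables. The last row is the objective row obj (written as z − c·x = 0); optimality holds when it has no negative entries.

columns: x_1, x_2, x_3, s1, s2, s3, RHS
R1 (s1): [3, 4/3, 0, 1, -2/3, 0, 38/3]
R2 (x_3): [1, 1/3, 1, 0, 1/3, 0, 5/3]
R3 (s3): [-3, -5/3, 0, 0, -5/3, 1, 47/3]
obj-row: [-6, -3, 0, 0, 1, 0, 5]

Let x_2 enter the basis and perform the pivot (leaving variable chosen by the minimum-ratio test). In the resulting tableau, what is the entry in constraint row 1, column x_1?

-1

Ratio test on column x_2 — row 1: (38/3)/(4/3) = 19/2; row 2: (5/3)/(1/3) = 5; row 3: entry -5/3 ≤ 0. Minimum is 5 at row 2 (x_3 leaves); pivot element 1/3.
Divide row 2 by 1/3; eliminate column x_2 from the other rows.
Row 1 update in column x_1: 3 − (4/3)·3 = -1.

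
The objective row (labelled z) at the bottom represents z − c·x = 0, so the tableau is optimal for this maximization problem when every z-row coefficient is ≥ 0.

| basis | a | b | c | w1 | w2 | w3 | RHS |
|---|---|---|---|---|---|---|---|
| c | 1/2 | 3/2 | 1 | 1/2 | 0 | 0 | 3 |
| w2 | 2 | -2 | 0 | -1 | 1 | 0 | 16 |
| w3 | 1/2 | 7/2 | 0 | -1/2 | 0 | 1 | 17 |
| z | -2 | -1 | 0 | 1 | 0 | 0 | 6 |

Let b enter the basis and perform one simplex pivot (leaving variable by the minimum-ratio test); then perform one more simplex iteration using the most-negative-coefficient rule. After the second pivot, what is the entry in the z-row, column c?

4

Ratio test on column b — row 1: 3/(3/2) = 2; row 2: entry -2 ≤ 0; row 3: 17/(7/2) = 34/7. Minimum is 2 at row 1 (c leaves); pivot element 3/2.
Divide row 1 by 3/2; eliminate column b from the other rows.
Second iteration: most negative z-row entry is -5/3 in column a, so a enters.
Ratio test on column a — row 1: 2/(1/3) = 6; row 2: 20/(8/3) = 15/2; row 3: entry -2/3 ≤ 0. Minimum is 6 at row 1 (b leaves); pivot element 1/3.
Divide row 1 by 1/3; eliminate column a from the other rows.
After both pivots, the entry at the z-row, column c is 4.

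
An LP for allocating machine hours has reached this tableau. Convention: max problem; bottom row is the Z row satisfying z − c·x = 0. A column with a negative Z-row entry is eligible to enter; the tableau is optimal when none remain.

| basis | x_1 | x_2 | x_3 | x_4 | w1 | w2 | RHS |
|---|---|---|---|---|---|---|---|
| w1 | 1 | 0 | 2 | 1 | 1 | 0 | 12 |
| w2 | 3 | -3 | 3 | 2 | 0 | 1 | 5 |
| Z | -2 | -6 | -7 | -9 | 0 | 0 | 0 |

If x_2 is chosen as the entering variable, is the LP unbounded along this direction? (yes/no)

yes

Every constraint-row entry in column x_2 is ≤ 0, so increasing x_2 is unbounded.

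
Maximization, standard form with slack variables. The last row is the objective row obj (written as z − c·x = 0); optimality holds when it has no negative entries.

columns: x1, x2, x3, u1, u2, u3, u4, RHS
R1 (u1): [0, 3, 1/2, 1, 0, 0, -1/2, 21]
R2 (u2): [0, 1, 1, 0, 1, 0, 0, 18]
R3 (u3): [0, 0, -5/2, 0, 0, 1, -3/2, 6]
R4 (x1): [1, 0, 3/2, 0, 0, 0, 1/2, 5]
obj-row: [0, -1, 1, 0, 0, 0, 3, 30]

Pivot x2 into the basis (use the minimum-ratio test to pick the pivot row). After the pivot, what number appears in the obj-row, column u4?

Ratio test on column x2 — row 1: 21/3 = 7; row 2: 18/1 = 18; row 3: entry 0 ≤ 0; row 4: entry 0 ≤ 0. Minimum is 7 at row 1 (u1 leaves); pivot element 3.
Divide row 1 by 3; eliminate column x2 from the other rows.
obj-row update in column u4: 3 − (-1)·(-1/6) = 17/6.

17/6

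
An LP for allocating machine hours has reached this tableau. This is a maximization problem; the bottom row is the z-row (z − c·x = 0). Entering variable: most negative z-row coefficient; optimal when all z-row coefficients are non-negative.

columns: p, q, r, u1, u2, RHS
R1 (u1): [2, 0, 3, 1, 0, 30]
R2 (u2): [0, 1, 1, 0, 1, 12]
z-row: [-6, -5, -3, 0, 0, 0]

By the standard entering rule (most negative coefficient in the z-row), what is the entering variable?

p

Negative z-row entries: p: -6, q: -5, r: -3.
The most negative is -6 in column p, so p enters.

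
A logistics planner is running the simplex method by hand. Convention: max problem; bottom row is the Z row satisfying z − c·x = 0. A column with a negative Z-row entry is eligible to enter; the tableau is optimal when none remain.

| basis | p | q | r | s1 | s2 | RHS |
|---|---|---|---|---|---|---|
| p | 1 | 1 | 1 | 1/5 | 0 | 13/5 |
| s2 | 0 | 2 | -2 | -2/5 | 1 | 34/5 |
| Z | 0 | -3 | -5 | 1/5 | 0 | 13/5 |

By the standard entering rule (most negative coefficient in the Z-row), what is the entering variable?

r

Negative Z-row entries: q: -3, r: -5.
The most negative is -5 in column r, so r enters.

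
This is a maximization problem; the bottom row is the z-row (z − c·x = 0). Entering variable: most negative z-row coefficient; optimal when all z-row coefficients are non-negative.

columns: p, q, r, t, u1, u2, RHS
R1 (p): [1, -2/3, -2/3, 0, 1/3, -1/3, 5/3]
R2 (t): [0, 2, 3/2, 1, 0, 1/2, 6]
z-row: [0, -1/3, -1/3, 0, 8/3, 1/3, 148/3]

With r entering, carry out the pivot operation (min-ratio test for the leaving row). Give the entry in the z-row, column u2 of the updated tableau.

Ratio test on column r — row 1: entry -2/3 ≤ 0; row 2: 6/(3/2) = 4. Minimum is 4 at row 2 (t leaves); pivot element 3/2.
Divide row 2 by 3/2; eliminate column r from the other rows.
z-row update in column u2: 1/3 − (-1/3)·(1/3) = 4/9.

4/9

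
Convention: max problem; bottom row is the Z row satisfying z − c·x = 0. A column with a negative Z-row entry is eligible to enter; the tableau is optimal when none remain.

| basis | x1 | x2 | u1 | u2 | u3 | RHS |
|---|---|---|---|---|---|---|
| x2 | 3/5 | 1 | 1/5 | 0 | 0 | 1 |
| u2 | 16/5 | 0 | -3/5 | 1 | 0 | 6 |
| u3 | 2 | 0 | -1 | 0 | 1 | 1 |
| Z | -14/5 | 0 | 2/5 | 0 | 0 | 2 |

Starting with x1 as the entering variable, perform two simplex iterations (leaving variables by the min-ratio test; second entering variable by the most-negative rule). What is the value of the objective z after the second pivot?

Ratio test on column x1 — row 1: 1/(3/5) = 5/3; row 2: 6/(16/5) = 15/8; row 3: 1/2 = 1/2. Minimum is 1/2 at row 3 (u3 leaves); pivot element 2.
Pivot on row 3; the Z-row RHS becomes 2 − (-14/5)·(1/2) = 17/5.
Next entering variable (most negative Z-row entry -1): u1.
Ratio test on column u1 — row 1: (7/10)/(1/2) = 7/5; row 2: (22/5)/1 = 22/5; row 3: entry -1/2 ≤ 0. Minimum is 7/5 at row 1 (x2 leaves); pivot element 1/2.
After the second pivot the Z-row RHS is 17/5 − (-1)·(7/5) = 24/5.

24/5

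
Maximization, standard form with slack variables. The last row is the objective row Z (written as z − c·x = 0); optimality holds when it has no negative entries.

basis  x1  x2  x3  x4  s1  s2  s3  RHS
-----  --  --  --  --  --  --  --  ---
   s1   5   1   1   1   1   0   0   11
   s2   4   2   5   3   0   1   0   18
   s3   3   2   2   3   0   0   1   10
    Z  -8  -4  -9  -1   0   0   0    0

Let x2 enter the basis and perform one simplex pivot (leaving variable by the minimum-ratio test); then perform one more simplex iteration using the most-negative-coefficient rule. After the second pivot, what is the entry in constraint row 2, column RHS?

Ratio test on column x2 — row 1: 11/1 = 11; row 2: 18/2 = 9; row 3: 10/2 = 5. Minimum is 5 at row 3 (s3 leaves); pivot element 2.
Divide row 3 by 2; eliminate column x2 from the other rows.
Second iteration: most negative Z-row entry is -5 in column x3, so x3 enters.
Ratio test on column x3 — row 1: entry 0 ≤ 0; row 2: 8/3 = 8/3; row 3: 5/1 = 5. Minimum is 8/3 at row 2 (s2 leaves); pivot element 3.
Divide row 2 by 3; eliminate column x3 from the other rows.
After both pivots, the entry at constraint row 2, column RHS is 8/3.

8/3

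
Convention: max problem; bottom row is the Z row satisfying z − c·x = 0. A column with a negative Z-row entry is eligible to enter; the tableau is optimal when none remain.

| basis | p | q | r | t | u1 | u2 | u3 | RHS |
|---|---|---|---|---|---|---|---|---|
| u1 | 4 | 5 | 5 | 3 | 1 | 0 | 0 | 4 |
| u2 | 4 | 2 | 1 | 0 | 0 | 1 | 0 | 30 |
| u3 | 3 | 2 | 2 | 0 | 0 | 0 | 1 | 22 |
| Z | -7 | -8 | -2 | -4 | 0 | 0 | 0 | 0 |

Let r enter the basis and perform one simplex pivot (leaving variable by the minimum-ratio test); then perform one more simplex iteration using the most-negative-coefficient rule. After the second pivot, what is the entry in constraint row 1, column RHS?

4/5

Ratio test on column r — row 1: 4/5 = 4/5; row 2: 30/1 = 30; row 3: 22/2 = 11. Minimum is 4/5 at row 1 (u1 leaves); pivot element 5.
Divide row 1 by 5; eliminate column r from the other rows.
Second iteration: most negative Z-row entry is -6 in column q, so q enters.
Ratio test on column q — row 1: (4/5)/1 = 4/5; row 2: (146/5)/1 = 146/5; row 3: entry 0 ≤ 0. Minimum is 4/5 at row 1 (r leaves); pivot element 1.
Divide row 1 by 1; eliminate column q from the other rows.
After both pivots, the entry at constraint row 1, column RHS is 4/5.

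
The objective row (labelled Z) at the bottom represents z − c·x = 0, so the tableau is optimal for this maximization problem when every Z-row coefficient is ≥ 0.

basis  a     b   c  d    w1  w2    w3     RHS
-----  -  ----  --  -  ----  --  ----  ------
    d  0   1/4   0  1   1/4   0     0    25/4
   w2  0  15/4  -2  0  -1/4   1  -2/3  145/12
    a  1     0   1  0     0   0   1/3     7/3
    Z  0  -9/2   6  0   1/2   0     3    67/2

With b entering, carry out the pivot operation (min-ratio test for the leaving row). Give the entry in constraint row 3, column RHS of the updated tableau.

7/3

Ratio test on column b — row 1: (25/4)/(1/4) = 25; row 2: (145/12)/(15/4) = 29/9; row 3: entry 0 ≤ 0. Minimum is 29/9 at row 2 (w2 leaves); pivot element 15/4.
Divide row 2 by 15/4; eliminate column b from the other rows.
Row 3 update in column RHS: 7/3 − 0·(29/9) = 7/3.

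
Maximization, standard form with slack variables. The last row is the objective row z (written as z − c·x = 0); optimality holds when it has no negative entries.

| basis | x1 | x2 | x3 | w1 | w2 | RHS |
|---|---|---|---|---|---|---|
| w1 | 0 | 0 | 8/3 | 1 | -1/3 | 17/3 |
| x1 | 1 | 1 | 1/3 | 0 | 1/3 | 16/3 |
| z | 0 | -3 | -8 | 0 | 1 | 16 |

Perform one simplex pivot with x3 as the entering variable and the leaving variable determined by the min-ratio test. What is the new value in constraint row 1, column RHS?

Ratio test on column x3 — row 1: (17/3)/(8/3) = 17/8; row 2: (16/3)/(1/3) = 16. Minimum is 17/8 at row 1 (w1 leaves); pivot element 8/3.
Divide row 1 by 8/3; eliminate column x3 from the other rows.
In the new row 1, the RHS entry is the old entry divided by the pivot: (17/3)/(8/3) = 17/8.

17/8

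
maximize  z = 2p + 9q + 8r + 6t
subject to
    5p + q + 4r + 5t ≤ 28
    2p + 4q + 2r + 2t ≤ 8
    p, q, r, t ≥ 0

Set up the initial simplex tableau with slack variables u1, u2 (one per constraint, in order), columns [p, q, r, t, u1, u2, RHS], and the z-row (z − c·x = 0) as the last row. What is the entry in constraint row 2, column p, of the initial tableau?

2

Constraint 2 has coefficient 2 on p.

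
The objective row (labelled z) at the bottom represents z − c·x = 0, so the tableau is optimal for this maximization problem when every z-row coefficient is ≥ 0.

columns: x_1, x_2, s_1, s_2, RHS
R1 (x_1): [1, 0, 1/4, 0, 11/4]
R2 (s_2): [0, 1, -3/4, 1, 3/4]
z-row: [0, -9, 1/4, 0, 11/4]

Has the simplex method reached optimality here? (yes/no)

no

The z-row has a negative entry -9 in column x_2, so it is not optimal.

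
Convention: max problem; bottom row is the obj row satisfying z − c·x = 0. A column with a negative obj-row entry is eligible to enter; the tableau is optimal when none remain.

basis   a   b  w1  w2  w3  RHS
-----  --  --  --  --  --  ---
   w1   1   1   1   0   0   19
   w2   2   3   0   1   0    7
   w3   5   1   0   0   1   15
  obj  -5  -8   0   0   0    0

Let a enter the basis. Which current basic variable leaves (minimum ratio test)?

Column a entries and ratios — w1: 19/1 = 19; w2: 7/2 = 7/2; w3: 15/5 = 3.
Smallest ratio is 3 in the row of w3, so w3 leaves.

w3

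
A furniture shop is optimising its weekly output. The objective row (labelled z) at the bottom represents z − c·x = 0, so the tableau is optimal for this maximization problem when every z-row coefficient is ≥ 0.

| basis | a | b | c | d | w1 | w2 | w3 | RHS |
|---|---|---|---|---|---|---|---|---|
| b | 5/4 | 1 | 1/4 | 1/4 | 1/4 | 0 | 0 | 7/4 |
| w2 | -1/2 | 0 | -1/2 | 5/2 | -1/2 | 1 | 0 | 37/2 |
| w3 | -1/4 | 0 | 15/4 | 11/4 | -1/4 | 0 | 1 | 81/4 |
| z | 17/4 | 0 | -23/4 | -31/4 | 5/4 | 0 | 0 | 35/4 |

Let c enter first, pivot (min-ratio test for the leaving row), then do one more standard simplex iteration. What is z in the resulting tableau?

61

Ratio test on column c — row 1: (7/4)/(1/4) = 7; row 2: entry -1/2 ≤ 0; row 3: (81/4)/(15/4) = 27/5. Minimum is 27/5 at row 3 (w3 leaves); pivot element 15/4.
Pivot on row 3; the z-row RHS becomes 35/4 − (-23/4)·(27/5) = 199/5.
Next entering variable (most negative z-row entry -53/15): d.
Ratio test on column d — row 1: (2/5)/(1/15) = 6; row 2: (106/5)/(43/15) = 318/43; row 3: (27/5)/(11/15) = 81/11. Minimum is 6 at row 1 (b leaves); pivot element 1/15.
After the second pivot the z-row RHS is 199/5 − (-53/15)·6 = 61.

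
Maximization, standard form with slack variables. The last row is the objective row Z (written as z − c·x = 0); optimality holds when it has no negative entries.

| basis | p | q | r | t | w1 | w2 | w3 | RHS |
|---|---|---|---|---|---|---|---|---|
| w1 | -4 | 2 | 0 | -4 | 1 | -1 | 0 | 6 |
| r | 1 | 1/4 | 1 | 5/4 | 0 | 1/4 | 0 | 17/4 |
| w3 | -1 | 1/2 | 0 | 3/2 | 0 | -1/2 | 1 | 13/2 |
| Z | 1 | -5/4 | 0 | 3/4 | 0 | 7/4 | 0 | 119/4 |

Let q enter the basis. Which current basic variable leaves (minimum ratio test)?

Column q entries and ratios — w1: 6/2 = 3; r: (17/4)/(1/4) = 17; w3: (13/2)/(1/2) = 13.
Smallest ratio is 3 in the row of w1, so w1 leaves.

w1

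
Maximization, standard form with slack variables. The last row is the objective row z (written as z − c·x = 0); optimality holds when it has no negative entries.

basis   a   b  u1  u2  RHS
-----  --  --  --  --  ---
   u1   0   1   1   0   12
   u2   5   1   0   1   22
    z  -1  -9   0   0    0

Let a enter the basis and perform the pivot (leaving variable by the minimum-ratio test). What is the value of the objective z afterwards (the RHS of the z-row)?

22/5

Ratio test on column a — row 1: entry 0 ≤ 0; row 2: 22/5 = 22/5. Minimum is 22/5 at row 2 (u2 leaves); pivot element 5.
Pivot on row 2; the z-row RHS becomes 0 − (-1)·(22/5) = 22/5.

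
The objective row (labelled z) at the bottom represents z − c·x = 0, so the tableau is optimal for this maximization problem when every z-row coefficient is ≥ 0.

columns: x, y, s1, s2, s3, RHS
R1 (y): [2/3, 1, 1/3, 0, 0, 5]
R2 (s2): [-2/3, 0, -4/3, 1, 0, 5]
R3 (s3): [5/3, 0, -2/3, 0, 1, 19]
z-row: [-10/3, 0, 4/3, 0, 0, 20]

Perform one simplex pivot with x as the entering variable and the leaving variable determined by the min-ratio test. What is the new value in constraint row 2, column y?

Ratio test on column x — row 1: 5/(2/3) = 15/2; row 2: entry -2/3 ≤ 0; row 3: 19/(5/3) = 57/5. Minimum is 15/2 at row 1 (y leaves); pivot element 2/3.
Divide row 1 by 2/3; eliminate column x from the other rows.
Row 2 update in column y: 0 − (-2/3)·(3/2) = 1.

1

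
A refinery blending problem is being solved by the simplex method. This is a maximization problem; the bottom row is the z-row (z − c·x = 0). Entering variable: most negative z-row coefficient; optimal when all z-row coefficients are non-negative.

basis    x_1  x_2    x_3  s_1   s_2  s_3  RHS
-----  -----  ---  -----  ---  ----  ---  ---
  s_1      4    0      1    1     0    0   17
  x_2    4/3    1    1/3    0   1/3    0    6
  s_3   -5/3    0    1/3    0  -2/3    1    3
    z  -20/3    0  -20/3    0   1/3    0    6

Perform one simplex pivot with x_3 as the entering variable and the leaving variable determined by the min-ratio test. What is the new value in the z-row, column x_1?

Ratio test on column x_3 — row 1: 17/1 = 17; row 2: 6/(1/3) = 18; row 3: 3/(1/3) = 9. Minimum is 9 at row 3 (s_3 leaves); pivot element 1/3.
Divide row 3 by 1/3; eliminate column x_3 from the other rows.
z-row update in column x_1: -20/3 − (-20/3)·(-5) = -40.

-40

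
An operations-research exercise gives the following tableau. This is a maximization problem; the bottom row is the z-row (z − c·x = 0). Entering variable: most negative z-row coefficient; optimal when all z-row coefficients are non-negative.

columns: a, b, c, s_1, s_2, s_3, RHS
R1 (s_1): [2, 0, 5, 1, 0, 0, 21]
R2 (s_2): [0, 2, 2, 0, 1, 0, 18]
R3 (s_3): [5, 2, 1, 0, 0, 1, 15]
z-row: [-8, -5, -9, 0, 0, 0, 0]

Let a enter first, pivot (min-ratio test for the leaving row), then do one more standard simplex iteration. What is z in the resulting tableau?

Ratio test on column a — row 1: 21/2 = 21/2; row 2: entry 0 ≤ 0; row 3: 15/5 = 3. Minimum is 3 at row 3 (s_3 leaves); pivot element 5.
Pivot on row 3; the z-row RHS becomes 0 − (-8)·3 = 24.
Next entering variable (most negative z-row entry -37/5): c.
Ratio test on column c — row 1: 15/(23/5) = 75/23; row 2: 18/2 = 9; row 3: 3/(1/5) = 15. Minimum is 75/23 at row 1 (s_1 leaves); pivot element 23/5.
After the second pivot the z-row RHS is 24 − (-37/5)·(75/23) = 1107/23.

1107/23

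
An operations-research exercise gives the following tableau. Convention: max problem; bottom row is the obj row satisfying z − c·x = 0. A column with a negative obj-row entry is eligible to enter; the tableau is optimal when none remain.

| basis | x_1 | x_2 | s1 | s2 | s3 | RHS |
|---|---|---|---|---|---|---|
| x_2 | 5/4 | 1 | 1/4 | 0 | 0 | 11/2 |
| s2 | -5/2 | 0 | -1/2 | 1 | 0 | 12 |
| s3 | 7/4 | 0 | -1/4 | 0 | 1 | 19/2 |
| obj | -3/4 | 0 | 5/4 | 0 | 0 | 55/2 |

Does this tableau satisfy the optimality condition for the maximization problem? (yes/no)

The obj-row has a negative entry -3/4 in column x_1, so it is not optimal.

no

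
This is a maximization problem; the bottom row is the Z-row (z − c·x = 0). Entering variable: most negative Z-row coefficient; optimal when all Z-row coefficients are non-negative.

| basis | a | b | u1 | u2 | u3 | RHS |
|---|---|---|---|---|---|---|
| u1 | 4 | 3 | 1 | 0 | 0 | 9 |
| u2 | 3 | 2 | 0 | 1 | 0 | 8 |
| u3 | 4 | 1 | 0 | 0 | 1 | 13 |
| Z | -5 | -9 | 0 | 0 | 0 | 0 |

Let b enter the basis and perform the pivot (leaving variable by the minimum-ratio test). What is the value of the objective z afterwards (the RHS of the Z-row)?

27

Ratio test on column b — row 1: 9/3 = 3; row 2: 8/2 = 4; row 3: 13/1 = 13. Minimum is 3 at row 1 (u1 leaves); pivot element 3.
Pivot on row 1; the Z-row RHS becomes 0 − (-9)·3 = 27.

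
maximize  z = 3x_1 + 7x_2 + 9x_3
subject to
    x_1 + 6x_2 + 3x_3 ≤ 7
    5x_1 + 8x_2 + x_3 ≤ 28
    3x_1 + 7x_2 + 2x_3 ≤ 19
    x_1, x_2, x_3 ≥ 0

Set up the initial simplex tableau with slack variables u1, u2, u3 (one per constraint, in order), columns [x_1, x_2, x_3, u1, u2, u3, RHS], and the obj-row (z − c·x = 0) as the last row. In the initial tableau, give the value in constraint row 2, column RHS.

28

The RHS of constraint 2 is b_2 = 28.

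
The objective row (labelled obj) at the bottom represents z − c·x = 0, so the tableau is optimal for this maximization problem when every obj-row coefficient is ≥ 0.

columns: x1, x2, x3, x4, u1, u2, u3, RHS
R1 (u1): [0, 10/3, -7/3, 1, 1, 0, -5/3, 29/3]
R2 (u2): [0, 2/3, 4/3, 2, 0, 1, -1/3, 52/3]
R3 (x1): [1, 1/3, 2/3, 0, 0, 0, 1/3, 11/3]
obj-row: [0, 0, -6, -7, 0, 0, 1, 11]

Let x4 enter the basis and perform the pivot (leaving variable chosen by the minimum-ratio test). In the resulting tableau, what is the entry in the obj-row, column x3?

-4/3

Ratio test on column x4 — row 1: (29/3)/1 = 29/3; row 2: (52/3)/2 = 26/3; row 3: entry 0 ≤ 0. Minimum is 26/3 at row 2 (u2 leaves); pivot element 2.
Divide row 2 by 2; eliminate column x4 from the other rows.
obj-row update in column x3: -6 − (-7)·(2/3) = -4/3.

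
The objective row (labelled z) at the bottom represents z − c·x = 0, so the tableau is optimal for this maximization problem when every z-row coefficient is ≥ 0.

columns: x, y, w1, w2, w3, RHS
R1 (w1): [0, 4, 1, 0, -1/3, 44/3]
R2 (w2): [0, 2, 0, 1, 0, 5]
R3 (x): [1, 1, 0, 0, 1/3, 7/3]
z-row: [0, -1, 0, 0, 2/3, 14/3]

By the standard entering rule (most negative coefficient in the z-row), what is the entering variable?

y

Negative z-row entries: y: -1.
The most negative is -1 in column y, so y enters.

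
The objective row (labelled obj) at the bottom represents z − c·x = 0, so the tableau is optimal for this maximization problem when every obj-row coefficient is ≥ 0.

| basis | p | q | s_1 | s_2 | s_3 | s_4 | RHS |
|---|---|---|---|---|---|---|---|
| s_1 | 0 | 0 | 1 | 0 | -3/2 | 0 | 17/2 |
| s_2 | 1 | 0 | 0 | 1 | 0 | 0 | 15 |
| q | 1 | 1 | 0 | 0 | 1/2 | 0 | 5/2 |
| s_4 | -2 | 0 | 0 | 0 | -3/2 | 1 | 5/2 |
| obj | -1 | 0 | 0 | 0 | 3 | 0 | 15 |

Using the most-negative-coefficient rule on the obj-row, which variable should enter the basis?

Negative obj-row entries: p: -1.
The most negative is -1 in column p, so p enters.

p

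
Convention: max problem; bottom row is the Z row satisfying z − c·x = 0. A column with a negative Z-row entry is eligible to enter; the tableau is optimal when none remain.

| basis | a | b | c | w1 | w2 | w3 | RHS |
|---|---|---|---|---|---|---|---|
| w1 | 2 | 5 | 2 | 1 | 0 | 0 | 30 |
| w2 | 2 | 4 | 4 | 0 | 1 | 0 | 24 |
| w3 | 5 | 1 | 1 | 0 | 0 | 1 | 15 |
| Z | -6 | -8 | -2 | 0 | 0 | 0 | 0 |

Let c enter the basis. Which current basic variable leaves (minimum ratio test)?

w2

Column c entries and ratios — w1: 30/2 = 15; w2: 24/4 = 6; w3: 15/1 = 15.
Smallest ratio is 6 in the row of w2, so w2 leaves.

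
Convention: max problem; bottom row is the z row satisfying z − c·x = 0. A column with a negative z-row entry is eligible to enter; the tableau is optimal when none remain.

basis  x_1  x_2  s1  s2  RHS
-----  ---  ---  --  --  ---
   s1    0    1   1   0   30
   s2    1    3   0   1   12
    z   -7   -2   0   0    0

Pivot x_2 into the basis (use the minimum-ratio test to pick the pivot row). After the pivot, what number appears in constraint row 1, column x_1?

-1/3

Ratio test on column x_2 — row 1: 30/1 = 30; row 2: 12/3 = 4. Minimum is 4 at row 2 (s2 leaves); pivot element 3.
Divide row 2 by 3; eliminate column x_2 from the other rows.
Row 1 update in column x_1: 0 − 1·(1/3) = -1/3.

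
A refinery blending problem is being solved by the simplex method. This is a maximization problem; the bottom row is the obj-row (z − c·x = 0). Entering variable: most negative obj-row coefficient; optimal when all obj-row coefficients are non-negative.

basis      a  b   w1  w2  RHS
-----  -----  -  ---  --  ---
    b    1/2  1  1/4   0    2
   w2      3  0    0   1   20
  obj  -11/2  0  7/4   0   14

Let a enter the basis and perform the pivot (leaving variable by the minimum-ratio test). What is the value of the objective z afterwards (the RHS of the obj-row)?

36

Ratio test on column a — row 1: 2/(1/2) = 4; row 2: 20/3 = 20/3. Minimum is 4 at row 1 (b leaves); pivot element 1/2.
Pivot on row 1; the obj-row RHS becomes 14 − (-11/2)·4 = 36.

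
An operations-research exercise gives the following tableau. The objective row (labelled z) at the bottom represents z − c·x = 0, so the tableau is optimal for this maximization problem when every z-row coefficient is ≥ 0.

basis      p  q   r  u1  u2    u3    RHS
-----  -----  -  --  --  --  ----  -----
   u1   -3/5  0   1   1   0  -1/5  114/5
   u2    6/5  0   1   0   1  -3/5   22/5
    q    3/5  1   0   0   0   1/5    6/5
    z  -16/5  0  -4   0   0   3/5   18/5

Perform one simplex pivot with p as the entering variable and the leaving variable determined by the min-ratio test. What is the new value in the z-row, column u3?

Ratio test on column p — row 1: entry -3/5 ≤ 0; row 2: (22/5)/(6/5) = 11/3; row 3: (6/5)/(3/5) = 2. Minimum is 2 at row 3 (q leaves); pivot element 3/5.
Divide row 3 by 3/5; eliminate column p from the other rows.
z-row update in column u3: 3/5 − (-16/5)·(1/3) = 5/3.

5/3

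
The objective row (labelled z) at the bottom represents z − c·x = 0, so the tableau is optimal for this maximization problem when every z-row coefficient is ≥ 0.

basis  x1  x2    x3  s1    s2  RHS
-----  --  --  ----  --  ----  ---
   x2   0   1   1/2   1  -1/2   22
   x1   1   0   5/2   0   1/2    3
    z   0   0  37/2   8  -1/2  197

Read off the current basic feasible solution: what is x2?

x2 is basic (row 1); its value is the RHS of that row, 22.

22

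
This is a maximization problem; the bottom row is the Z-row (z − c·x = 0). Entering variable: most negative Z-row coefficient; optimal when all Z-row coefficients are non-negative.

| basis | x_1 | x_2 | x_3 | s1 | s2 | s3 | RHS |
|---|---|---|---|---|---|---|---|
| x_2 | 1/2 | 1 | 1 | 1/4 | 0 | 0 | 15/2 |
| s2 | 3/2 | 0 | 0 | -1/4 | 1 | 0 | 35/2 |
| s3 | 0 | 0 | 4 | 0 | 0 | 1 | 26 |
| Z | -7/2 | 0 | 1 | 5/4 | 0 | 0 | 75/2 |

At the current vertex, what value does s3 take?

s3 is basic (row 3); its value is the RHS of that row, 26.

26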